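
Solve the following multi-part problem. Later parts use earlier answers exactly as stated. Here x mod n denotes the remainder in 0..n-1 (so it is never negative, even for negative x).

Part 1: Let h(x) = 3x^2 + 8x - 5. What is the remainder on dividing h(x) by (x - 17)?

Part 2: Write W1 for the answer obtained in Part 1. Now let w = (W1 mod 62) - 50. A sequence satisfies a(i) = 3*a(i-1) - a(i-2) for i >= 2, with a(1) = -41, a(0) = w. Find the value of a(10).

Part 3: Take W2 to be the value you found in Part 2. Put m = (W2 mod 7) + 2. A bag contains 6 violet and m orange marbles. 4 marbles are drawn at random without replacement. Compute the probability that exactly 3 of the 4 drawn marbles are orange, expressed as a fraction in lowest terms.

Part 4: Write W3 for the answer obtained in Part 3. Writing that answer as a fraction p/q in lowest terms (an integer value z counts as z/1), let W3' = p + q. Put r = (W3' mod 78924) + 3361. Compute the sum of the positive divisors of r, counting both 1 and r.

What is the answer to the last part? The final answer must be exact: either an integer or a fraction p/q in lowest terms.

Part 1: remainder = value at the root: 3*(17)^2 + 8*(17)^1 - 5 = (867) + (136) + (-5) = 998; answer 998
Part 2: W1 = 998; w = -44; a(2) = 3*(-41) - 1*(-44) = -79; iterating: a(2)=-79, a(3)=-196, a(4)=-509, a(5)=-1331, a(6)=-3484, a(7)=-9121, a(8)=-23879, a(9)=-62516, a(10)=-163669; answer -163669
Part 3: W2 = -163669; m = 7; total draws C(13,4) = 715; favorable C(7,3)*C(6,1) = 210; P = 42/143; answer 42/143
Part 4: W3 = 42/143; threaded value p + q = 185; r = 3546; 3546 = 2 * 3^2 * 197; sigma = (1 + 2) * (1 + 3 + 9) * (1 + 197) = 3 * 13 * 198 = 7722; answer 7722

7722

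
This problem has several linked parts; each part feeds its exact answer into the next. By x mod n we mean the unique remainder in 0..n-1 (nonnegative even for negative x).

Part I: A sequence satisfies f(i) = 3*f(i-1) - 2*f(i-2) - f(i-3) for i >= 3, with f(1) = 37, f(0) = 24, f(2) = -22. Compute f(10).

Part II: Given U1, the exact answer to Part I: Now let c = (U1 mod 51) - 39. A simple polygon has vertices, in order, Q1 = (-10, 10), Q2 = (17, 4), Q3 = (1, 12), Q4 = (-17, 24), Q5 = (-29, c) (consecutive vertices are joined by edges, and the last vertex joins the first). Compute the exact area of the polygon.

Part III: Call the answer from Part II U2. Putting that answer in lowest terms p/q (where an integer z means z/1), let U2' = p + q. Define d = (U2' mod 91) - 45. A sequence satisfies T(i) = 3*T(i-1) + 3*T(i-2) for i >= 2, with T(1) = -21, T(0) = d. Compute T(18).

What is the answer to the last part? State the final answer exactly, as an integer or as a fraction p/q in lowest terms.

-120024886968

Part I: f(3) = 3*(-22) - 2*(37) - 1*(24) = -164; iterating: f(3)=-164, f(4)=-485, f(5)=-1105, f(6)=-2181, f(7)=-3848, f(8)=-6077, f(9)=-8354, f(10)=-9060; answer -9060
Part II: U1 = -9060; c = -21; cross terms: (-10*4 - 17*10)=-210, (17*12 - 1*4)=200, (1*24 - -17*12)=228, (-17*-21 - -29*24)=1053, (-29*10 - -10*-21)=-500; twice the area = |771| = 771; area = 771/2; answer 771/2
Part III: U2 = 771/2; threaded value p + q = 773; d = 0; T(2) = 3*(-21) + 3*(0) = -63; iterating: T(2)=-63, T(3)=-252, T(4)=-945, T(5)=-3591, T(6)=-13608, T(7)=-51597, T(8)=-195615, T(9)=-741636, T(10)=-2811753, T(11)=-10660167, T(12)=-40415760, T(13)=-153227781, T(14)=-580930623, T(15)=-2202475212, T(16)=-8350217505, T(17)=-31658078151, T(18)=-120024886968; answer -120024886968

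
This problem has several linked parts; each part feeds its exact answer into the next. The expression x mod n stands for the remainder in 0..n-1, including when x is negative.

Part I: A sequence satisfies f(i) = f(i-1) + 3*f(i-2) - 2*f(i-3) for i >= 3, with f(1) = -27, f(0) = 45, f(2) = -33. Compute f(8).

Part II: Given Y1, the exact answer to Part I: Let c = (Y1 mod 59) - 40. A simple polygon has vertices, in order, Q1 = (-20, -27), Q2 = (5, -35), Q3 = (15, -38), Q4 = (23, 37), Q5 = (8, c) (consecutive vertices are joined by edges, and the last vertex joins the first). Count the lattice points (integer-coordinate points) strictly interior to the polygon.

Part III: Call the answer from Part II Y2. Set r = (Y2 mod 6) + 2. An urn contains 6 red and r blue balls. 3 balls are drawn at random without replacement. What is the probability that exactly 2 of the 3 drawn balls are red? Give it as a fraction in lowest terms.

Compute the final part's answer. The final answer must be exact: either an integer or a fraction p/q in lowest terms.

Part I: f(3) = 1*(-33) + 3*(-27) - 2*(45) = -204; iterating: f(3)=-204, f(4)=-249, f(5)=-795, f(6)=-1134, f(7)=-3021, f(8)=-4833; answer -4833
Part II: Y1 = -4833; c = -35; cross terms: (-20*-35 - 5*-27)=835, (5*-38 - 15*-35)=335, (15*37 - 23*-38)=1429, (23*-35 - 8*37)=-1101, (8*-27 - -20*-35)=-916; twice the area = |582| = 582; area = 291; boundary points = 1 + 1 + 1 + 3 + 4 = 10; strictly interior points = area - boundary/2 + 1 = 287; answer 287
Part III: Y2 = 287; r = 7; total draws C(13,3) = 286; favorable C(6,2)*C(7,1) = 105; P = 105/286; answer 105/286

105/286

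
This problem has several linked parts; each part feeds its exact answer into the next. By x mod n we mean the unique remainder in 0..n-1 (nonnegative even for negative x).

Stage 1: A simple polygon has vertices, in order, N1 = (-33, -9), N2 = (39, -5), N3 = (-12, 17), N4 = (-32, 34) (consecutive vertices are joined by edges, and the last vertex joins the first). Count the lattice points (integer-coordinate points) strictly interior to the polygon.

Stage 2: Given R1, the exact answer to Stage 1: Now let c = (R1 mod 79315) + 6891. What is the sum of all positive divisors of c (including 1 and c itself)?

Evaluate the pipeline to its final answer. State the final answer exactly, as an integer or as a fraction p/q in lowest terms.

Stage 1: cross terms: (-33*-5 - 39*-9)=516, (39*17 - -12*-5)=603, (-12*34 - -32*17)=136, (-32*-9 - -33*34)=1410; twice the area = |2665| = 2665; area = 2665/2; boundary points = 4 + 1 + 1 + 1 = 7; strictly interior points = area - boundary/2 + 1 = 1330; answer 1330
Stage 2: R1 = 1330; c = 8221; 8221 is prime, so its only divisors are 1 and 8221; sigma = 1 + 8221 = 8222; answer 8222

8222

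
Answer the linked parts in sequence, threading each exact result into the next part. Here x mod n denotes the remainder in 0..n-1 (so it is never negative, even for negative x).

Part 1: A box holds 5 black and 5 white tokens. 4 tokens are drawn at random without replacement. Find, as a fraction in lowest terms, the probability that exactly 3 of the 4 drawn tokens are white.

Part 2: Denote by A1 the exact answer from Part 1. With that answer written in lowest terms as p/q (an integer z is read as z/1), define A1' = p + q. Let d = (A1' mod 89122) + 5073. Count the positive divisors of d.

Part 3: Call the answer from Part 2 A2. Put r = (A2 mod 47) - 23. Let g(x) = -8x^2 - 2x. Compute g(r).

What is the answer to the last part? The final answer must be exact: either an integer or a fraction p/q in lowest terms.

Part 1: total draws C(10,4) = 210; favorable C(5,3)*C(5,1) = 50; P = 5/21; answer 5/21
Part 2: A1 = 5/21; threaded value p + q = 26; d = 5099; 5099 is prime, so its only divisors are 1 and 5099; count = 2; answer 2
Part 3: A2 = 2; r = -21; -8*(-21)^2 - 2*(-21)^1 = (-3528) + (42) = -3486; answer -3486

-3486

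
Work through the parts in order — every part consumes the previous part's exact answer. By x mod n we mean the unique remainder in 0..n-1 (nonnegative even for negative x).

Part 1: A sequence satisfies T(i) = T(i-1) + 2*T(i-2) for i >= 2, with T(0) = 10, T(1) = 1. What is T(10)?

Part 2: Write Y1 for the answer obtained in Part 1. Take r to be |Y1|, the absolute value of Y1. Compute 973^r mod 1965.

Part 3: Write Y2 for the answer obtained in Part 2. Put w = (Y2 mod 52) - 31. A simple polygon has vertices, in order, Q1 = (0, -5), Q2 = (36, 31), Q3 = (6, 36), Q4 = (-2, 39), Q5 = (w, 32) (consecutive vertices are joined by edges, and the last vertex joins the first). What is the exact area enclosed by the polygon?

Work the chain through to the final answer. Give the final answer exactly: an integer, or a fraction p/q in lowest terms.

1294

Part 1: T(2) = 1*(1) + 2*(10) = 21; iterating: T(2)=21, T(3)=23, T(4)=65, T(5)=111, T(6)=241, T(7)=463, T(8)=945, T(9)=1871, T(10)=3761; answer 3761
Part 2: Y1 = 3761; r = 3761; squarings mod 1965: 973^1=973, 973^2=1564, 973^4=1636, 973^8=166, 973^16=46, 973^32=151, 973^64=1186, 973^128=1621, 973^256=436, 973^512=1456, 973^1024=1666, 973^2048=976; 973^3761 = 973^1 * 973^16 * 973^32 * 973^128 * 973^512 * 973^1024 * 973^2048 = 943 (mod 1965); answer 943
Part 3: Y2 = 943; w = -24; cross terms: (0*31 - 36*-5)=180, (36*36 - 6*31)=1110, (6*39 - -2*36)=306, (-2*32 - -24*39)=872, (-24*-5 - 0*32)=120; twice the area = |2588| = 2588; area = 1294; answer 1294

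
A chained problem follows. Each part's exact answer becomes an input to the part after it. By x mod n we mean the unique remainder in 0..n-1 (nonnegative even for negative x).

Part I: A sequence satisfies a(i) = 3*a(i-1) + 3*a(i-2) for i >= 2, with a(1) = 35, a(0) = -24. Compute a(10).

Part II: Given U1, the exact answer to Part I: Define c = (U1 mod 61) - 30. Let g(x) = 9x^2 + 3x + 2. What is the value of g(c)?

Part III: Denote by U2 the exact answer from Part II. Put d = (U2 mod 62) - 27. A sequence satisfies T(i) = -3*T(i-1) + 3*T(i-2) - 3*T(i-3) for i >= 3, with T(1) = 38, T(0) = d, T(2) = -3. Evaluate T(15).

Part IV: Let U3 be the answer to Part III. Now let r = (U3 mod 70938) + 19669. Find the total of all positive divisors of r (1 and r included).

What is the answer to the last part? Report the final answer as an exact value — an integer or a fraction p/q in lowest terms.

73216

Part I: a(2) = 3*(35) + 3*(-24) = 33; iterating: a(2)=33, a(3)=204, a(4)=711, a(5)=2745, a(6)=10368, a(7)=39339, a(8)=149121, a(9)=565380, a(10)=2143503; answer 2143503
Part II: U1 = 2143503; c = -6; 9*(-6)^2 + 3*(-6)^1 + 2 = (324) + (-18) + (2) = 308; answer 308
Part III: U2 = 308; d = 33; T(3) = -3*(-3) + 3*(38) - 3*(33) = 24; iterating: T(3)=24, T(4)=-195, T(5)=666, T(6)=-2655, T(7)=10548, T(8)=-41607, T(9)=164430, T(10)=-649755, T(11)=2567376, T(12)=-10144683, T(13)=40085442, T(14)=-158392503, T(15)=625867884; answer 625867884
Part IV: U3 = 625867884; r = 72517; 72517 = 127 * 571; sigma = (1 + 127) * (1 + 571) = 128 * 572 = 73216; answer 73216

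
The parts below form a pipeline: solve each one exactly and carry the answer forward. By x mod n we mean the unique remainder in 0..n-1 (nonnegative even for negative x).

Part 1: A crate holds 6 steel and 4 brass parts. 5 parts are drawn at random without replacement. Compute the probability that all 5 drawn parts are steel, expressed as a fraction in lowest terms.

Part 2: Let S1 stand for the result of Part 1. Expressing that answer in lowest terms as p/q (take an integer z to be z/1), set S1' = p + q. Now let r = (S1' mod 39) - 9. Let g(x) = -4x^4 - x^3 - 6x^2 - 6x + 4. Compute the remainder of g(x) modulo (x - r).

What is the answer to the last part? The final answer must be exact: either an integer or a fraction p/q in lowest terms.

-2491

Part 1: total draws C(10,5) = 252; favorable C(6,5) = 6; P = 1/42; answer 1/42
Part 2: S1 = 1/42; threaded value p + q = 43; r = -5; remainder = value at the root: -4*(-5)^4 - 1*(-5)^3 - 6*(-5)^2 - 6*(-5)^1 + 4 = (-2500) + (125) + (-150) + (30) + (4) = -2491; answer -2491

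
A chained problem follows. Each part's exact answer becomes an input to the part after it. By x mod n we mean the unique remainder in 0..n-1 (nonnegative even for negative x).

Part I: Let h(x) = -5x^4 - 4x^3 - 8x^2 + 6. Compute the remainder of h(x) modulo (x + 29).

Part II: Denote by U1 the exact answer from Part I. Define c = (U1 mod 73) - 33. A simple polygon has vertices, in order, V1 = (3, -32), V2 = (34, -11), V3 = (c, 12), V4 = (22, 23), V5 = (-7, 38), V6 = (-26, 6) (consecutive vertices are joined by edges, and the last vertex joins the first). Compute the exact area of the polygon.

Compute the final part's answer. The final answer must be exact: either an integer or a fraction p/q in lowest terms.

1910

Part I: remainder = value at the root: -5*(-29)^4 - 4*(-29)^3 - 8*(-29)^2 + 6 = (-3536405) + (97556) + (-6728) + (6) = -3445571; answer -3445571
Part II: U1 = -3445571; c = -4; cross terms: (3*-11 - 34*-32)=1055, (34*12 - -4*-11)=364, (-4*23 - 22*12)=-356, (22*38 - -7*23)=997, (-7*6 - -26*38)=946, (-26*-32 - 3*6)=814; twice the area = |3820| = 3820; area = 1910; answer 1910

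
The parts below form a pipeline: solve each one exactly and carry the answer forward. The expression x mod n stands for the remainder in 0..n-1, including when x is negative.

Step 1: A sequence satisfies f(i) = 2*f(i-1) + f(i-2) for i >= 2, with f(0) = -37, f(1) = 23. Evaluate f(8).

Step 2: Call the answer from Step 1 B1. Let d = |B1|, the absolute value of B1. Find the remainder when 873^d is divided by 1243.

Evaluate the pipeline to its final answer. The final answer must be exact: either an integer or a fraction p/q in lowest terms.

Step 1: f(2) = 2*(23) + 1*(-37) = 9; iterating: f(2)=9, f(3)=41, f(4)=91, f(5)=223, f(6)=537, f(7)=1297, f(8)=3131; answer 3131
Step 2: B1 = 3131; d = 3131; squarings mod 1243: 873^1=873, 873^2=170, 873^4=311, 873^8=1010, 873^16=840, 873^32=819, 873^64=784, 873^128=614, 873^256=367, 873^512=445, 873^1024=388, 873^2048=141; 873^3131 = 873^1 * 873^2 * 873^8 * 873^16 * 873^32 * 873^1024 * 873^2048 = 543 (mod 1243); answer 543

543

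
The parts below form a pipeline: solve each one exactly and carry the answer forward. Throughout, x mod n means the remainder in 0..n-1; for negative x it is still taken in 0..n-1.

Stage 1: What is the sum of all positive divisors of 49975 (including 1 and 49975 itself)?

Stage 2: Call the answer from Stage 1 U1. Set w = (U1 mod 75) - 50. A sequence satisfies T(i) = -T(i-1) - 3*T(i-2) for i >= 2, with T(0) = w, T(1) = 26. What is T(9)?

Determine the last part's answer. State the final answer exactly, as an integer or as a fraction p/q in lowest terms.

Stage 1: 49975 = 5^2 * 1999; sigma = (1 + 5 + 25) * (1 + 1999) = 31 * 2000 = 62000; answer 62000
Stage 2: U1 = 62000; w = 0; T(2) = -1*(26) - 3*(0) = -26; iterating: T(2)=-26, T(3)=-52, T(4)=130, T(5)=26, T(6)=-416, T(7)=338, T(8)=910, T(9)=-1924; answer -1924

-1924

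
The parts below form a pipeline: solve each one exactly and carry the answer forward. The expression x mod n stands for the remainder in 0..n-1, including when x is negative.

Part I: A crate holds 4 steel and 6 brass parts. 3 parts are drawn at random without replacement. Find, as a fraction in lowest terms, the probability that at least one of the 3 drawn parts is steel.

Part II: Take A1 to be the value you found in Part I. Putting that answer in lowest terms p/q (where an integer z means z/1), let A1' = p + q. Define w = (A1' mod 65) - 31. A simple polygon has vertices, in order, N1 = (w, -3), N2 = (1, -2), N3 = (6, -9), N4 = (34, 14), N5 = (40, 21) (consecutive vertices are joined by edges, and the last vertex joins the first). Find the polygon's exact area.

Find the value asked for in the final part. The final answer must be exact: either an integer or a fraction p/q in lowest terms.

445

Part I: total draws C(10,3) = 120; complement C(6,3) = 20; favorable 120 - 20 = 100; P = 5/6; answer 5/6
Part II: A1 = 5/6; threaded value p + q = 11; w = -20; cross terms: (-20*-2 - 1*-3)=43, (1*-9 - 6*-2)=3, (6*14 - 34*-9)=390, (34*21 - 40*14)=154, (40*-3 - -20*21)=300; twice the area = |890| = 890; area = 445; answer 445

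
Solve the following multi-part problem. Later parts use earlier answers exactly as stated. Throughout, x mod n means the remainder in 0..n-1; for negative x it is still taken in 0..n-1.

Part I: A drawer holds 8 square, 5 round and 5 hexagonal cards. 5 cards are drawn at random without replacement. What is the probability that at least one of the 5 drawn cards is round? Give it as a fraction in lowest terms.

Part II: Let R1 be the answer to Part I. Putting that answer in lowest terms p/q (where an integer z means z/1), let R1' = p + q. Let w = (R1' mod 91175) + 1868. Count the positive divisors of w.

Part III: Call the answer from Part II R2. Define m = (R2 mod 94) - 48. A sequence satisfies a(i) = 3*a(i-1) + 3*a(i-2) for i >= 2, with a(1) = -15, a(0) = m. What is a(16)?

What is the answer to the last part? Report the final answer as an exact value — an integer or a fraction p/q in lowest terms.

Part I: total draws C(18,5) = 8568; complement C(13,5) = 1287; favorable 8568 - 1287 = 7281; P = 809/952; answer 809/952
Part II: R1 = 809/952; threaded value p + q = 1761; w = 3629; 3629 = 19 * 191; number of divisors = (1+1) * (1+1) = 4; answer 4
Part III: R2 = 4; m = -44; a(2) = 3*(-15) + 3*(-44) = -177; iterating: a(2)=-177, a(3)=-576, a(4)=-2259, a(5)=-8505, a(6)=-32292, a(7)=-122391, a(8)=-464049, a(9)=-1759320, a(10)=-6670107, a(11)=-25288281, a(12)=-95875164, a(13)=-363490335, a(14)=-1378096497, a(15)=-5224760496, a(16)=-19808570979; answer -19808570979

-19808570979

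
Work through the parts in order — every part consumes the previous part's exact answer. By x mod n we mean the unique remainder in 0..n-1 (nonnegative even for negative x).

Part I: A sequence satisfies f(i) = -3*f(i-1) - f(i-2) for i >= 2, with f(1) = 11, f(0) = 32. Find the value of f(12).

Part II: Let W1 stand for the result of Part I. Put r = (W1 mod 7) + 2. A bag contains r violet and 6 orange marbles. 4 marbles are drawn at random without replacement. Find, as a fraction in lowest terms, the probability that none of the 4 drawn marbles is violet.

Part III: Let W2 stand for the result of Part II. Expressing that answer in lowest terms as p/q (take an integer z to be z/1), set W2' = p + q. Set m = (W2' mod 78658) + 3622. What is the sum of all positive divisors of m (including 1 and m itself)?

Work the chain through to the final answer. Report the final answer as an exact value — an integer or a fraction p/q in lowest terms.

Part I: f(2) = -3*(11) - 1*(32) = -65; iterating: f(2)=-65, f(3)=184, f(4)=-487, f(5)=1277, f(6)=-3344, f(7)=8755, f(8)=-22921, f(9)=60008, f(10)=-157103, f(11)=411301, f(12)=-1076800; answer -1076800
Part II: W1 = -1076800; r = 5; total draws C(11,4) = 330; favorable C(6,4) = 15; P = 1/22; answer 1/22
Part III: W2 = 1/22; threaded value p + q = 23; m = 3645; 3645 = 3^6 * 5; sigma = (1 + 3 + 9 + 27 + 81 + 243 + 729) * (1 + 5) = 1093 * 6 = 6558; answer 6558

6558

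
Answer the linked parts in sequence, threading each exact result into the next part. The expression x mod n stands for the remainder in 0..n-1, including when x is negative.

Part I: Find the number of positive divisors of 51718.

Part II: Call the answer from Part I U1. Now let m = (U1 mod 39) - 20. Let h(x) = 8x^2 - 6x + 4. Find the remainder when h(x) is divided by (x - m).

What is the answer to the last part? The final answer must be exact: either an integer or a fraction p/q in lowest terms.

Part I: 51718 = 2 * 19 * 1361; number of divisors = (1+1) * (1+1) * (1+1) = 8; answer 8
Part II: U1 = 8; m = -12; remainder = value at the root: 8*(-12)^2 - 6*(-12)^1 + 4 = (1152) + (72) + (4) = 1228; answer 1228

1228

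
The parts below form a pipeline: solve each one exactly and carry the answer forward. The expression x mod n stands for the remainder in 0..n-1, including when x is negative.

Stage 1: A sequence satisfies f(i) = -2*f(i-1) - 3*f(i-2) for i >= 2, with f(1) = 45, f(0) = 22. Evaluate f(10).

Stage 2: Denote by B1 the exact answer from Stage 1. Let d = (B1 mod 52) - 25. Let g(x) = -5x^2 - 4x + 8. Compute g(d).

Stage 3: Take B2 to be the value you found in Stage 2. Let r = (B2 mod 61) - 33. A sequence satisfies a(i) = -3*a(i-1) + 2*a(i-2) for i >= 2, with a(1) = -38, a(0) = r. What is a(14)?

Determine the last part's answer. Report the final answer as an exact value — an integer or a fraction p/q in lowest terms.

429407882

Stage 1: f(2) = -2*(45) - 3*(22) = -156; iterating: f(2)=-156, f(3)=177, f(4)=114, f(5)=-759, f(6)=1176, f(7)=-75, f(8)=-3378, f(9)=6981, f(10)=-3828; answer -3828
Stage 2: B1 = -3828; d = -5; -5*(-5)^2 - 4*(-5)^1 + 8 = (-125) + (20) + (8) = -97; answer -97
Stage 3: B2 = -97; r = -8; a(2) = -3*(-38) + 2*(-8) = 98; iterating: a(2)=98, a(3)=-370, a(4)=1306, a(5)=-4658, a(6)=16586, a(7)=-59074, a(8)=210394, a(9)=-749330, a(10)=2668778, a(11)=-9504994, a(12)=33852538, a(13)=-120567602, a(14)=429407882; answer 429407882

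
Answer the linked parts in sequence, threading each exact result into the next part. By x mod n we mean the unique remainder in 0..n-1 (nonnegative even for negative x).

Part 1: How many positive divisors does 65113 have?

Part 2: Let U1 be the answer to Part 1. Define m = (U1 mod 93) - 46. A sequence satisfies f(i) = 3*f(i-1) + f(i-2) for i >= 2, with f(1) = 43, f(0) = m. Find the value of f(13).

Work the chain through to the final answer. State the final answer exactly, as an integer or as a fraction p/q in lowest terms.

48606163

Part 1: 65113 = 19 * 23 * 149; number of divisors = (1+1) * (1+1) * (1+1) = 8; answer 8
Part 2: U1 = 8; m = -38; f(2) = 3*(43) + 1*(-38) = 91; iterating: f(2)=91, f(3)=316, f(4)=1039, f(5)=3433, f(6)=11338, f(7)=37447, f(8)=123679, f(9)=408484, f(10)=1349131, f(11)=4455877, f(12)=14716762, f(13)=48606163; answer 48606163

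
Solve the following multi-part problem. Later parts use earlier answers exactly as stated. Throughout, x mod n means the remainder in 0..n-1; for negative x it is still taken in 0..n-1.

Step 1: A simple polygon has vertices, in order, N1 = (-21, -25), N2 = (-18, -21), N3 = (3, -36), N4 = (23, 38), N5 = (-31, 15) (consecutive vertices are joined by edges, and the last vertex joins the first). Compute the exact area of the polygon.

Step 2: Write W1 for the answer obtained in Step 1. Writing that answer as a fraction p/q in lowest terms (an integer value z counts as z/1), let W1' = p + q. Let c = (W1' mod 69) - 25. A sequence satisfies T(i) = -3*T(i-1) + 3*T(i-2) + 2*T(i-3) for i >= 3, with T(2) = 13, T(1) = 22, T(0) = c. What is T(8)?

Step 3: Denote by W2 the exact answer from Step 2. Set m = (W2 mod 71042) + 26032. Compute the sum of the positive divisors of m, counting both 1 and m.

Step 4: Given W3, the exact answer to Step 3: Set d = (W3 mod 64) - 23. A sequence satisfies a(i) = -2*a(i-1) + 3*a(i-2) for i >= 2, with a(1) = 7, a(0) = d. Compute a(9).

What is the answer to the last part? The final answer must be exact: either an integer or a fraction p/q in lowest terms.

-127913

Step 1: cross terms: (-21*-21 - -18*-25)=-9, (-18*-36 - 3*-21)=711, (3*38 - 23*-36)=942, (23*15 - -31*38)=1523, (-31*-25 - -21*15)=1090; twice the area = |4257| = 4257; area = 4257/2; answer 4257/2
Step 2: W1 = 4257/2; threaded value p + q = 4259; c = 25; T(3) = -3*(13) + 3*(22) + 2*(25) = 77; iterating: T(3)=77, T(4)=-148, T(5)=701, T(6)=-2393, T(7)=8986, T(8)=-32735; answer -32735
Step 3: W2 = -32735; m = 64339; 64339 = 11 * 5849; sigma = (1 + 11) * (1 + 5849) = 12 * 5850 = 70200; answer 70200
Step 4: W3 = 70200; d = 33; a(2) = -2*(7) + 3*(33) = 85; iterating: a(2)=85, a(3)=-149, a(4)=553, a(5)=-1553, a(6)=4765, a(7)=-14189, a(8)=42673, a(9)=-127913; answer -127913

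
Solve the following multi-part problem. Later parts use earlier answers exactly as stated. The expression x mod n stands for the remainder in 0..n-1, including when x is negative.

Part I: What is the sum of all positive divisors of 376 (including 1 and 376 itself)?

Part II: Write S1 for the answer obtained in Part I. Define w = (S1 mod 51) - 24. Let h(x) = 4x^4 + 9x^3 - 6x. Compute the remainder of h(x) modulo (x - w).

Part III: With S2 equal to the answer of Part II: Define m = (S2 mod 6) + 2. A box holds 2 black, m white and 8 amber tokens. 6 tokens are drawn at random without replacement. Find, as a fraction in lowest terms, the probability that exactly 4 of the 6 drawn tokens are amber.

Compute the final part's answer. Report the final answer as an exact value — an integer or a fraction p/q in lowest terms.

Part I: 376 = 2^3 * 47; sigma = (1 + 2 + 4 + 8) * (1 + 47) = 15 * 48 = 720; answer 720
Part II: S1 = 720; w = -18; remainder = value at the root: 4*(-18)^4 + 9*(-18)^3 - 6*(-18)^1 = (419904) + (-52488) + (108) = 367524; answer 367524
Part III: S2 = 367524; m = 2; total draws C(12,6) = 924; favorable C(8,4)*C(4,2) = 420; P = 5/11; answer 5/11

5/11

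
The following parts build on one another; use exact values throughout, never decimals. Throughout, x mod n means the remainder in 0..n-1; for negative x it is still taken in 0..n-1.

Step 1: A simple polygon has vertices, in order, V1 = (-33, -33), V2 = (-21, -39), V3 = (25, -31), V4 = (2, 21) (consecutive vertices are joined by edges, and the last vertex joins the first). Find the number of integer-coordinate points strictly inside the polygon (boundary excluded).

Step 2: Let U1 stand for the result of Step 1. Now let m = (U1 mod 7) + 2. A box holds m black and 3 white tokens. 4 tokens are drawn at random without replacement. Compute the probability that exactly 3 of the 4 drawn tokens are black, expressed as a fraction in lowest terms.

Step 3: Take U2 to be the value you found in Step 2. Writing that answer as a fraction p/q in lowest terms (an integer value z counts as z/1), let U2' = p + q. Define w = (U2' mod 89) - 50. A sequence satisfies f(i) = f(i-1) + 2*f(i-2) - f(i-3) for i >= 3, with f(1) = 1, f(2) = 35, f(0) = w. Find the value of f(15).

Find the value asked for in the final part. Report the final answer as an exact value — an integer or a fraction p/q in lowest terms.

Step 1: cross terms: (-33*-39 - -21*-33)=594, (-21*-31 - 25*-39)=1626, (25*21 - 2*-31)=587, (2*-33 - -33*21)=627; twice the area = |3434| = 3434; area = 1717; boundary points = 6 + 2 + 1 + 1 = 10; strictly interior points = area - boundary/2 + 1 = 1713; answer 1713
Step 2: U1 = 1713; m = 7; total draws C(10,4) = 210; favorable C(7,3)*C(3,1) = 105; P = 1/2; answer 1/2
Step 3: U2 = 1/2; threaded value p + q = 3; w = -47; f(3) = 1*(35) + 2*(1) - 1*(-47) = 84; iterating: f(3)=84, f(4)=153, f(5)=286, f(6)=508, f(7)=927, f(8)=1657, f(9)=3003, f(10)=5390, f(11)=9739, f(12)=17516, f(13)=31604, f(14)=56897, f(15)=102589; answer 102589

102589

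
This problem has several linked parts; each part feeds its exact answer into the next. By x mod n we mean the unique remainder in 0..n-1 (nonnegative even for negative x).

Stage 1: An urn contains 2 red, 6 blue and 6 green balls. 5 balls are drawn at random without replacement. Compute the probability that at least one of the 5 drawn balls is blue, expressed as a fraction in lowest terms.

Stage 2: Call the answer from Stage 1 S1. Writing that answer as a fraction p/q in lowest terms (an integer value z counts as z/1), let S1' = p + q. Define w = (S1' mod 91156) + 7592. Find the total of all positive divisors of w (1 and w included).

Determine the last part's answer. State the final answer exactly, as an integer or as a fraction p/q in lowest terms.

12288

Stage 1: total draws C(14,5) = 2002; complement C(8,5) = 56; favorable 2002 - 56 = 1946; P = 139/143; answer 139/143
Stage 2: S1 = 139/143; threaded value p + q = 282; w = 7874; 7874 = 2 * 31 * 127; sigma = (1 + 2) * (1 + 31) * (1 + 127) = 3 * 32 * 128 = 12288; answer 12288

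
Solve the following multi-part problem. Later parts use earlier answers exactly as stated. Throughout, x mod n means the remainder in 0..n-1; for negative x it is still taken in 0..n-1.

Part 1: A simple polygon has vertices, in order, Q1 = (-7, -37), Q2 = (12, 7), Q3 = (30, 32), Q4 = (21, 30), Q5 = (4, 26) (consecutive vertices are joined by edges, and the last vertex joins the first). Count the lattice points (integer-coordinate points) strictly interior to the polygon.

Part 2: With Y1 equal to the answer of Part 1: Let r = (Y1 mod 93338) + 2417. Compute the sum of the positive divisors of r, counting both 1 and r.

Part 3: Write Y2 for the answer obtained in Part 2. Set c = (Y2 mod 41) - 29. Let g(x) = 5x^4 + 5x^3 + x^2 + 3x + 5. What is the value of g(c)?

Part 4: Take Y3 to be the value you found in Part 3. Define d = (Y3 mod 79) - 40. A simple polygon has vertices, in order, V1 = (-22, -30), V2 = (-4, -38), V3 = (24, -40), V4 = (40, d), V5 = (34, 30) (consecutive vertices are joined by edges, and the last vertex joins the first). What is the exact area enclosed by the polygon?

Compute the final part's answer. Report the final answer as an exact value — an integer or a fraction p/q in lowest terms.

Part 1: cross terms: (-7*7 - 12*-37)=395, (12*32 - 30*7)=174, (30*30 - 21*32)=228, (21*26 - 4*30)=426, (4*-37 - -7*26)=34; twice the area = |1257| = 1257; area = 1257/2; boundary points = 1 + 1 + 1 + 1 + 1 = 5; strictly interior points = area - boundary/2 + 1 = 627; answer 627
Part 2: Y1 = 627; r = 3044; 3044 = 2^2 * 761; sigma = (1 + 2 + 4) * (1 + 761) = 7 * 762 = 5334; answer 5334
Part 3: Y2 = 5334; c = -25; 5*(-25)^4 + 5*(-25)^3 + 1*(-25)^2 + 3*(-25)^1 + 5 = (1953125) + (-78125) + (625) + (-75) + (5) = 1875555; answer 1875555
Part 4: Y3 = 1875555; d = -24; cross terms: (-22*-38 - -4*-30)=716, (-4*-40 - 24*-38)=1072, (24*-24 - 40*-40)=1024, (40*30 - 34*-24)=2016, (34*-30 - -22*30)=-360; twice the area = |4468| = 4468; area = 2234; answer 2234

2234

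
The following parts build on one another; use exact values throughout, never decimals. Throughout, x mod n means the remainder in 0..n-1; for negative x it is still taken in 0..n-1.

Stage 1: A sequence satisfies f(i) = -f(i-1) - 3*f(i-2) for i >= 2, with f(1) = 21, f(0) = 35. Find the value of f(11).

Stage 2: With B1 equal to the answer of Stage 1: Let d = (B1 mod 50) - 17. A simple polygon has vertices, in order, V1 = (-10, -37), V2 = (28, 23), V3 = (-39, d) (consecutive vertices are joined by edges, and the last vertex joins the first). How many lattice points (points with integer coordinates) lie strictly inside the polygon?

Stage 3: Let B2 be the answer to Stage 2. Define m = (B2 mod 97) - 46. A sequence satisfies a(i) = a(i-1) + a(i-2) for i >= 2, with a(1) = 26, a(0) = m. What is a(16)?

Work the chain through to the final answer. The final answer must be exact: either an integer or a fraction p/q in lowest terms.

Stage 1: f(2) = -1*(21) - 3*(35) = -126; iterating: f(2)=-126, f(3)=63, f(4)=315, f(5)=-504, f(6)=-441, f(7)=1953, f(8)=-630, f(9)=-5229, f(10)=7119, f(11)=8568; answer 8568
Stage 2: B1 = 8568; d = 1; cross terms: (-10*23 - 28*-37)=806, (28*1 - -39*23)=925, (-39*-37 - -10*1)=1453; twice the area = |3184| = 3184; area = 1592; boundary points = 2 + 1 + 1 = 4; strictly interior points = area - boundary/2 + 1 = 1591; answer 1591
Stage 3: B2 = 1591; m = -7; a(2) = 1*(26) + 1*(-7) = 19; iterating: a(2)=19, a(3)=45, a(4)=64, a(5)=109, a(6)=173, a(7)=282, a(8)=455, a(9)=737, a(10)=1192, a(11)=1929, a(12)=3121, a(13)=5050, a(14)=8171, a(15)=13221, a(16)=21392; answer 21392

21392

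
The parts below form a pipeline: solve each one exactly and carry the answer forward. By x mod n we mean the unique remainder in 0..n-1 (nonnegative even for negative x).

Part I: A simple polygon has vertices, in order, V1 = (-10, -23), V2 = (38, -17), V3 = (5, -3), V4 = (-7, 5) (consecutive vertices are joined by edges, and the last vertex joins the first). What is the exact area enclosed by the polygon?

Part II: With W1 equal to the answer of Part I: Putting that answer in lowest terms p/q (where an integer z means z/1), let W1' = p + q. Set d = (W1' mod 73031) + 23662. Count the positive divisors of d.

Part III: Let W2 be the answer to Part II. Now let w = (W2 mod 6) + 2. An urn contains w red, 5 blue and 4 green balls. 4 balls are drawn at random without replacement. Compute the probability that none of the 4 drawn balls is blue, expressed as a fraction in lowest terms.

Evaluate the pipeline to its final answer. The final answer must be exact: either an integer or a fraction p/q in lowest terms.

14/143

Part I: cross terms: (-10*-17 - 38*-23)=1044, (38*-3 - 5*-17)=-29, (5*5 - -7*-3)=4, (-7*-23 - -10*5)=211; twice the area = |1230| = 1230; area = 615; answer 615
Part II: W1 = 615; threaded value p + q = 616; d = 24278; 24278 = 2 * 61 * 199; number of divisors = (1+1) * (1+1) * (1+1) = 8; answer 8
Part III: W2 = 8; w = 4; total draws C(13,4) = 715; favorable C(8,4) = 70; P = 14/143; answer 14/143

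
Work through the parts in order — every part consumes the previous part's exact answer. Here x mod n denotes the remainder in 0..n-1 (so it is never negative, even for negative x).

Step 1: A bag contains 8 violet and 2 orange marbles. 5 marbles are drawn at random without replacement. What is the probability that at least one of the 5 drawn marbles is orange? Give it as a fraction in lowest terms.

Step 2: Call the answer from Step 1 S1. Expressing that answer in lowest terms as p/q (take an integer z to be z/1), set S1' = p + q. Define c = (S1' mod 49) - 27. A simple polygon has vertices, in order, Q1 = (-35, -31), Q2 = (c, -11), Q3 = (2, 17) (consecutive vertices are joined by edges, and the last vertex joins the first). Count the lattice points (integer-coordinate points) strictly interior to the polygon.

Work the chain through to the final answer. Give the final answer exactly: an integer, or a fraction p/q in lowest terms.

Step 1: total draws C(10,5) = 252; complement C(8,5) = 56; favorable 252 - 56 = 196; P = 7/9; answer 7/9
Step 2: S1 = 7/9; threaded value p + q = 16; c = -11; cross terms: (-35*-11 - -11*-31)=44, (-11*17 - 2*-11)=-165, (2*-31 - -35*17)=533; twice the area = |412| = 412; area = 206; boundary points = 4 + 1 + 1 = 6; strictly interior points = area - boundary/2 + 1 = 204; answer 204

204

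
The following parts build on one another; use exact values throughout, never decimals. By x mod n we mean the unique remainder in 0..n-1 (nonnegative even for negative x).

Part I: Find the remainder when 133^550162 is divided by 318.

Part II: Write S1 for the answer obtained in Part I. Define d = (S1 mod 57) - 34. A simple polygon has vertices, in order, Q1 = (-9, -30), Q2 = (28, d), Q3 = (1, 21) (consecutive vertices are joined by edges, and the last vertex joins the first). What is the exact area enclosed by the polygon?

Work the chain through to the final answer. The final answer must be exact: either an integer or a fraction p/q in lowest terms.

1647/2

Part I: squarings mod 318: 133^1=133, 133^2=199, 133^4=169, 133^8=259, 133^16=301, 133^32=289, 133^64=205, 133^128=49, 133^256=175, 133^512=97, 133^1024=187, 133^2048=307, 133^4096=121, 133^8192=13, 133^16384=169, 133^32768=259, 133^65536=301, 133^131072=289, 133^262144=205, 133^524288=49; 133^550162 = 133^2 * 133^16 * 133^256 * 133^1024 * 133^8192 * 133^16384 * 133^524288 = 199 (mod 318); answer 199
Part II: S1 = 199; d = -6; cross terms: (-9*-6 - 28*-30)=894, (28*21 - 1*-6)=594, (1*-30 - -9*21)=159; twice the area = |1647| = 1647; area = 1647/2; answer 1647/2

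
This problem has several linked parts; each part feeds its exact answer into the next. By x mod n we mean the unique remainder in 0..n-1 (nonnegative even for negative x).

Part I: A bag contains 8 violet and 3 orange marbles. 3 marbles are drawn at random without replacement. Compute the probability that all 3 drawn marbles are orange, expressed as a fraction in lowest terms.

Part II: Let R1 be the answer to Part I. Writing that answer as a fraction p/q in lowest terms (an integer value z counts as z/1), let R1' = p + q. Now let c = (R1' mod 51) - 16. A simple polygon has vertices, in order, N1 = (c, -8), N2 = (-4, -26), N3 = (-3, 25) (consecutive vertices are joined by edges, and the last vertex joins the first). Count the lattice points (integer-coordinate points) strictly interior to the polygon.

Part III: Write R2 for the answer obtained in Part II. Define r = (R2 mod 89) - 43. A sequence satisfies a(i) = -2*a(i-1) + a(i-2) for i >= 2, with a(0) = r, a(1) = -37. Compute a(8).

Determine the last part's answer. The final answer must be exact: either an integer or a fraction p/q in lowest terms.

Part I: total draws C(11,3) = 165; favorable C(3,3) = 1; P = 1/165; answer 1/165
Part II: R1 = 1/165; threaded value p + q = 166; c = -3; cross terms: (-3*-26 - -4*-8)=46, (-4*25 - -3*-26)=-178, (-3*-8 - -3*25)=99; twice the area = |-33| = 33; area = 33/2; boundary points = 1 + 1 + 33 = 35; strictly interior points = area - boundary/2 + 1 = 0; answer 0
Part III: R2 = 0; r = -43; a(2) = -2*(-37) + 1*(-43) = 31; iterating: a(2)=31, a(3)=-99, a(4)=229, a(5)=-557, a(6)=1343, a(7)=-3243, a(8)=7829; answer 7829

7829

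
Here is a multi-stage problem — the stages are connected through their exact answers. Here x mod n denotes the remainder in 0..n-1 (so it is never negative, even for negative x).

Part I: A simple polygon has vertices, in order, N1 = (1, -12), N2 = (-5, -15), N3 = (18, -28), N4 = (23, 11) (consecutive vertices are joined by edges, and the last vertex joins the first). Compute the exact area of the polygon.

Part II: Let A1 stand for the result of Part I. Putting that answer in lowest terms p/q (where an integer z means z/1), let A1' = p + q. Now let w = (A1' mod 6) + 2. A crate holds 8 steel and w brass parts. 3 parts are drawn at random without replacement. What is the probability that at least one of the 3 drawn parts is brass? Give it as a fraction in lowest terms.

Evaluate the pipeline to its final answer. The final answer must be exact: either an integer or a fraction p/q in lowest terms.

41/55

Part I: cross terms: (1*-15 - -5*-12)=-75, (-5*-28 - 18*-15)=410, (18*11 - 23*-28)=842, (23*-12 - 1*11)=-287; twice the area = |890| = 890; area = 445; answer 445
Part II: A1 = 445; threaded value p + q = 446; w = 4; total draws C(12,3) = 220; complement C(8,3) = 56; favorable 220 - 56 = 164; P = 41/55; answer 41/55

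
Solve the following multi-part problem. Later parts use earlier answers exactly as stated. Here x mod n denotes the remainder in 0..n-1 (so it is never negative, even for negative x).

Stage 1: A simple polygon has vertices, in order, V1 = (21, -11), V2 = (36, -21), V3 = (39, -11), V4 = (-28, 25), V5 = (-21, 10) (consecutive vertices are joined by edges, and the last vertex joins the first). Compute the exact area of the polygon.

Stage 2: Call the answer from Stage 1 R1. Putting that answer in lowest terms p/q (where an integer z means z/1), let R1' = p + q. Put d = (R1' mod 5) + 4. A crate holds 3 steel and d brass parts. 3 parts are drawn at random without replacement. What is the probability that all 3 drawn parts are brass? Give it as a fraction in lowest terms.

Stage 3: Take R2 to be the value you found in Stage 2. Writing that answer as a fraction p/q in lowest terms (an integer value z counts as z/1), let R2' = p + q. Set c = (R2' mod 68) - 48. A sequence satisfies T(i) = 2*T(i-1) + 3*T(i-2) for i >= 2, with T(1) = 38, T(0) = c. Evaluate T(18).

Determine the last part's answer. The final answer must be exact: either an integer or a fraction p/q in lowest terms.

Stage 1: cross terms: (21*-21 - 36*-11)=-45, (36*-11 - 39*-21)=423, (39*25 - -28*-11)=667, (-28*10 - -21*25)=245, (-21*-11 - 21*10)=21; twice the area = |1311| = 1311; area = 1311/2; answer 1311/2
Stage 2: R1 = 1311/2; threaded value p + q = 1313; d = 7; total draws C(10,3) = 120; favorable C(7,3) = 35; P = 7/24; answer 7/24
Stage 3: R2 = 7/24; threaded value p + q = 31; c = -17; T(2) = 2*(38) + 3*(-17) = 25; iterating: T(2)=25, T(3)=164, T(4)=403, T(5)=1298, T(6)=3805, T(7)=11504, T(8)=34423, T(9)=103358, T(10)=309985, T(11)=930044, T(12)=2790043, T(13)=8370218, T(14)=25110565, T(15)=75331784, T(16)=225995263, T(17)=677985878, T(18)=2033957545; answer 2033957545

2033957545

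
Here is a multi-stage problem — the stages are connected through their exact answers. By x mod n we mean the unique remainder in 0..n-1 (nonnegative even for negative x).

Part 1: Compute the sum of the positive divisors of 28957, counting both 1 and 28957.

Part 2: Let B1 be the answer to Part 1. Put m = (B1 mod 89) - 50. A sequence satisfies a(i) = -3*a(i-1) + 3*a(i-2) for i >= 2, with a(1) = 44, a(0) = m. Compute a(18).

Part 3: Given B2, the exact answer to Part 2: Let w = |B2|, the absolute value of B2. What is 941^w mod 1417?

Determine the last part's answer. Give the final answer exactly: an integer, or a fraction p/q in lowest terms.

Part 1: 28957 = 23 * 1259; sigma = (1 + 23) * (1 + 1259) = 24 * 1260 = 30240; answer 30240
Part 2: B1 = 30240; m = 19; a(2) = -3*(44) + 3*(19) = -75; iterating: a(2)=-75, a(3)=357, a(4)=-1296, a(5)=4959, a(6)=-18765, a(7)=71172, a(8)=-269811, a(9)=1022949, a(10)=-3878280, a(11)=14703687, a(12)=-55745901, a(13)=211348764, a(14)=-801283995, a(15)=3037898277, a(16)=-11517546816, a(17)=43666335279, a(18)=-165551646285; answer -165551646285
Part 3: B2 = -165551646285; w = 165551646285; squarings mod 1417: 941^1=941, 941^2=1273, 941^4=898, 941^8=131, 941^16=157, 941^32=560, 941^64=443, 941^128=703, 941^256=1093, 941^512=118, 941^1024=1171, 941^2048=1002, 941^4096=768, 941^8192=352, 941^16384=625, 941^32768=950, 941^65536=1288, 941^131072=1054, 941^262144=1405, 941^524288=144, 941^1048576=898, 941^2097152=131, 941^4194304=157, 941^8388608=560, 941^16777216=443, 941^33554432=703, 941^67108864=1093, 941^134217728=118, 941^268435456=1171, 941^536870912=1002, 941^1073741824=768, 941^2147483648=352, 941^4294967296=625, 941^8589934592=950, 941^17179869184=1288, 941^34359738368=1054, 941^68719476736=1405, 941^137438953472=144; 941^165551646285 = 941^1 * 941^4 * 941^8 * 941^64 * 941^512 * 941^1024 * 941^8192 * 941^32768 * 941^65536 * 941^262144 * 941^2097152 * 941^8388608 * 941^16777216 * 941^33554432 * 941^134217728 * 941^2147483648 * 941^8589934592 * 941^17179869184 * 941^137438953472 = 512 (mod 1417); answer 512

512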